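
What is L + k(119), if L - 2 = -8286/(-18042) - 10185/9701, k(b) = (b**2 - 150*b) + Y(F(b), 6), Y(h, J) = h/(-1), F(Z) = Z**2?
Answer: -520659577350/29170907 ≈ -17849.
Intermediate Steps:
Y(h, J) = -h (Y(h, J) = h*(-1) = -h)
k(b) = -150*b (k(b) = (b**2 - 150*b) - b**2 = -150*b)
L = 41112600/29170907 (L = 2 + (-8286/(-18042) - 10185/9701) = 2 + (-8286*(-1/18042) - 10185*1/9701) = 2 + (1381/3007 - 10185/9701) = 2 - 17229214/29170907 = 41112600/29170907 ≈ 1.4094)
L + k(119) = 41112600/29170907 - 150*119 = 41112600/29170907 - 17850 = -520659577350/29170907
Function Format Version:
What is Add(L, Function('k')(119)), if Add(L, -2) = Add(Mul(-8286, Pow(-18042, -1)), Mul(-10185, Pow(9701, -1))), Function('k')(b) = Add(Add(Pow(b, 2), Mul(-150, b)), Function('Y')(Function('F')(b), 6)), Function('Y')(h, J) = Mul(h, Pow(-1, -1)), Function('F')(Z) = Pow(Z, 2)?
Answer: Rational(-520659577350, 29170907) ≈ -17849.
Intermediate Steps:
Function('Y')(h, J) = Mul(-1, h) (Function('Y')(h, J) = Mul(h, -1) = Mul(-1, h))
Function('k')(b) = Mul(-150, b) (Function('k')(b) = Add(Add(Pow(b, 2), Mul(-150, b)), Mul(-1, Pow(b, 2))) = Mul(-150, b))
L = Rational(41112600, 29170907) (L = Add(2, Add(Mul(-8286, Pow(-18042, -1)), Mul(-10185, Pow(9701, -1)))) = Add(2, Add(Mul(-8286, Rational(-1, 18042)), Mul(-10185, Rational(1, 9701)))) = Add(2, Add(Rational(1381, 3007), Rational(-10185, 9701))) = Add(2, Rational(-17229214, 29170907)) = Rational(41112600, 29170907) ≈ 1.4094)
Add(L, Function('k')(119)) = Add(Rational(41112600, 29170907), Mul(-150, 119)) = Add(Rational(41112600, 29170907), -17850) = Rational(-520659577350, 29170907)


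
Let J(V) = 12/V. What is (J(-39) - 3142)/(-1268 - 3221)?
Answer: 40850/58357 ≈ 0.70000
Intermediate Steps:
(J(-39) - 3142)/(-1268 - 3221) = (12/(-39) - 3142)/(-1268 - 3221) = (12*(-1/39) - 3142)/(-4489) = (-4/13 - 3142)*(-1/4489) = -40850/13*(-1/4489) = 40850/58357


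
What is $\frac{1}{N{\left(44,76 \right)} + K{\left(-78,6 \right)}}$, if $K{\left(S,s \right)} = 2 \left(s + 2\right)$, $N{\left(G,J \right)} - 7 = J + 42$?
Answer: $\frac{1}{141} \approx 0.0070922$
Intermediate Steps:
$N{\left(G,J \right)} = 49 + J$ ($N{\left(G,J \right)} = 7 + \left(J + 42\right) = 7 + \left(42 + J\right) = 49 + J$)
$K{\left(S,s \right)} = 4 + 2 s$ ($K{\left(S,s \right)} = 2 \left(2 + s\right) = 4 + 2 s$)
$\frac{1}{N{\left(44,76 \right)} + K{\left(-78,6 \right)}} = \frac{1}{\left(49 + 76\right) + \left(4 + 2 \cdot 6\right)} = \frac{1}{125 + \left(4 + 12\right)} = \frac{1}{125 + 16} = \frac{1}{141}$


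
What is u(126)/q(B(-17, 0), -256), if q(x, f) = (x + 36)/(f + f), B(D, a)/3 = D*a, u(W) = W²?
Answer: -225792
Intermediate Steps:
B(D, a) = 3*D*a (B(D, a) = 3*(D*a) = 3*D*a)
q(x, f) = (36 + x)/(2*f) (q(x, f) = (36 + x)/((2*f)) = (36 + x)*(1/(2*f)) = (36 + x)/(2*f))
u(126)/q(B(-17, 0), -256) = 126²/(((½)*(36 + 3*(-17)*0)/(-256))) = 15876/(((½)*(-1/256)*(36 + 0))) = 15876/(((½)*(-1/256)*36)) = 15876/(-9/128) = 15876*(-128/9) = -225792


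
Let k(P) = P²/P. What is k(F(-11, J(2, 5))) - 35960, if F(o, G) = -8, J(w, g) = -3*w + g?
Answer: -35968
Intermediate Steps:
J(w, g) = g - 3*w
k(P) = P
k(F(-11, J(2, 5))) - 35960 = -8 - 35960 = -35968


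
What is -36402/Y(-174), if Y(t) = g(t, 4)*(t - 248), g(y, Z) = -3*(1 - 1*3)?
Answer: 6067/422 ≈ 14.377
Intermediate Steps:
g(y, Z) = 6 (g(y, Z) = -3*(1 - 3) = -3*(-2) = 6)
Y(t) = -1488 + 6*t (Y(t) = 6*(t - 248) = 6*(-248 + t) = -1488 + 6*t)
-36402/Y(-174) = -36402/(-1488 + 6*(-174)) = -36402/(-1488 - 1044) = -36402/(-2532) = -36402*(-1/2532) = 6067/422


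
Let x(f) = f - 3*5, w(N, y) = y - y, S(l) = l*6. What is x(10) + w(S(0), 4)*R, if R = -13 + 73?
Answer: -5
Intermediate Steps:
S(l) = 6*l
w(N, y) = 0
x(f) = -15 + f (x(f) = f - 15 = -15 + f)
R = 60
x(10) + w(S(0), 4)*R = (-15 + 10) + 0*60 = -5 + 0 = -5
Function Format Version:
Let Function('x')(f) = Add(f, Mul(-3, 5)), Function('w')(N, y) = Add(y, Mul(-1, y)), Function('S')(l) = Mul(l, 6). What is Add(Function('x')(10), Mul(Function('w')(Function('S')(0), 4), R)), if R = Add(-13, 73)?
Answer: -5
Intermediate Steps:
Function('S')(l) = Mul(6, l)
Function('w')(N, y) = 0
Function('x')(f) = Add(-15, f) (Function('x')(f) = Add(f, -15) = Add(-15, f))
R = 60
Add(Function('x')(10), Mul(Function('w')(Function('S')(0), 4), R)) = Add(Add(-15, 10), Mul(0, 60)) = Add(-5, 0) = -5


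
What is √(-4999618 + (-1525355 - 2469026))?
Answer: 217*I*√191 ≈ 2999.0*I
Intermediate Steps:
√(-4999618 + (-1525355 - 2469026)) = √(-4999618 - 3994381) = √(-8993999) = 217*I*√191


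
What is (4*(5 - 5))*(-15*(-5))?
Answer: 0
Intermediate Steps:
(4*(5 - 5))*(-15*(-5)) = (4*0)*75 = 0*75 = 0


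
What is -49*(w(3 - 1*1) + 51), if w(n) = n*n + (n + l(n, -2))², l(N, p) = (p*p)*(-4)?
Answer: -12299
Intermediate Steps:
l(N, p) = -4*p² (l(N, p) = p²*(-4) = -4*p²)
w(n) = n² + (-16 + n)² (w(n) = n*n + (n - 4*(-2)²)² = n² + (n - 4*4)² = n² + (n - 16)² = n² + (-16 + n)²)
-49*(w(3 - 1*1) + 51) = -49*(((3 - 1*1)² + (-16 + (3 - 1*1))²) + 51) = -49*(((3 - 1)² + (-16 + (3 - 1))²) + 51) = -49*((2² + (-16 + 2)²) + 51) = -49*((4 + (-14)²) + 51) = -49*((4 + 196) + 51) = -49*(200 + 51) = -49*251 = -12299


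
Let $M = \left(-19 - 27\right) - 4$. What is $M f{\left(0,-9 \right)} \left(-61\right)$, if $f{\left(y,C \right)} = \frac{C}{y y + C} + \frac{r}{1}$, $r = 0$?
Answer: $3050$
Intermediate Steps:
$M = -50$ ($M = -46 - 4 = -50$)
$f{\left(y,C \right)} = \frac{C}{C + y^{2}}$ ($f{\left(y,C \right)} = \frac{C}{y y + C} + \frac{0}{1} = \frac{C}{y^{2} + C} + 0 \cdot 1 = \frac{C}{C + y^{2}} + 0 = \frac{C}{C + y^{2}}$)
$M f{\left(0,-9 \right)} \left(-61\right) = - 50 \left(- \frac{9}{-9 + 0^{2}}\right) \left(-61\right) = - 50 \left(- \frac{9}{-9 + 0}\right) \left(-61\right) = - 50 \left(- \frac{9}{-9}\right) \left(-61\right) = - 50 \left(\left(-9\right) \left(- \frac{1}{9}\right)\right) \left(-61\right) = \left(-50\right) 1 \left(-61\right) = \left(-50\right) \left(-61\right) = 3050$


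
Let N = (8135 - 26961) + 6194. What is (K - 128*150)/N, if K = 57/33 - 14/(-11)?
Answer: 19197/12632 ≈ 1.5197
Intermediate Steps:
K = 3 (K = 57*(1/33) - 14*(-1/11) = 19/11 + 14/11 = 3)
N = -12632 (N = -18826 + 6194 = -12632)
(K - 128*150)/N = (3 - 128*150)/(-12632) = (3 - 19200)*(-1/12632) = -19197*(-1/12632) = 19197/12632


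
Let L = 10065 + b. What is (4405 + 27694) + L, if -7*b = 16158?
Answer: 278990/7 ≈ 39856.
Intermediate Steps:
b = -16158/7 (b = -⅐*16158 = -16158/7 ≈ -2308.3)
L = 54297/7 (L = 10065 - 16158/7 = 54297/7 ≈ 7756.7)
(4405 + 27694) + L = (4405 + 27694) + 54297/7 = 32099 + 54297/7 = 278990/7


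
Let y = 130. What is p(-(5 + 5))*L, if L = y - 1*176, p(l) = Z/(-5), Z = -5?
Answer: -46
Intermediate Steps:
p(l) = 1 (p(l) = -5/(-5) = -5*(-⅕) = 1)
L = -46 (L = 130 - 1*176 = 130 - 176 = -46)
p(-(5 + 5))*L = 1*(-46) = -46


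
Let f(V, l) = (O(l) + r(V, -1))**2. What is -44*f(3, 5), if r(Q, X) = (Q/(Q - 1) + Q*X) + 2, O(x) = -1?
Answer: -11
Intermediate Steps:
r(Q, X) = 2 + Q*X + Q/(-1 + Q) (r(Q, X) = (Q/(-1 + Q) + Q*X) + 2 = (Q*X + Q/(-1 + Q)) + 2 = 2 + Q*X + Q/(-1 + Q))
f(V, l) = (-1 + (-2 - V**2 + 4*V)/(-1 + V))**2 (f(V, l) = (-1 + (-2 + 3*V - V**2 - 1*V*(-1))/(-1 + V))**2 = (-1 + (-2 + 3*V - V**2 + V)/(-1 + V))**2 = (-1 + (-2 - V**2 + 4*V)/(-1 + V))**2)
-44*f(3, 5) = -44*(1 + 3**2 - 3*3)**2/(-1 + 3)**2 = -44*(1 + 9 - 9)**2/2**2 = -11*1**2 = -11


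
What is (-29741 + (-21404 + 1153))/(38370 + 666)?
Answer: -4166/3253 ≈ -1.2807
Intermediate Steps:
(-29741 + (-21404 + 1153))/(38370 + 666) = (-29741 - 20251)/39036 = -49992*1/39036 = -4166/3253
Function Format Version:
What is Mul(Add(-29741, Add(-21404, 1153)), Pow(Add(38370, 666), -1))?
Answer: Rational(-4166, 3253) ≈ -1.2807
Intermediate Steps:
Mul(Add(-29741, Add(-21404, 1153)), Pow(Add(38370, 666), -1)) = Mul(Add(-29741, -20251), Pow(39036, -1)) = Mul(-49992, Rational(1, 39036)) = Rational(-4166, 3253)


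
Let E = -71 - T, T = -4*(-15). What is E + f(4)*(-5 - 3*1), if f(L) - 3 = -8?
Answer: -91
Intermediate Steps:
T = 60
f(L) = -5 (f(L) = 3 - 8 = -5)
E = -131 (E = -71 - 1*60 = -71 - 60 = -131)
E + f(4)*(-5 - 3*1) = -131 - 5*(-5 - 3*1) = -131 - 5*(-5 - 3) = -131 - 5*(-8) = -131 + 40 = -91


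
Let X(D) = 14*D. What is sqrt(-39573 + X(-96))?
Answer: I*sqrt(40917) ≈ 202.28*I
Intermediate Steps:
sqrt(-39573 + X(-96)) = sqrt(-39573 + 14*(-96)) = sqrt(-39573 - 1344) = sqrt(-40917) = I*sqrt(40917)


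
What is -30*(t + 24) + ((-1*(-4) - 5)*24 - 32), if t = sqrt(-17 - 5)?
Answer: -776 - 30*I*sqrt(22) ≈ -776.0 - 140.71*I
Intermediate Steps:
t = I*sqrt(22) (t = sqrt(-22) = I*sqrt(22) ≈ 4.6904*I)
-30*(t + 24) + ((-1*(-4) - 5)*24 - 32) = -30*(I*sqrt(22) + 24) + ((-1*(-4) - 5)*24 - 32) = -30*(24 + I*sqrt(22)) + ((4 - 5)*24 - 32) = (-720 - 30*I*sqrt(22)) + (-1*24 - 32) = (-720 - 30*I*sqrt(22)) + (-24 - 32) = (-720 - 30*I*sqrt(22)) - 56 = -776 - 30*I*sqrt(22)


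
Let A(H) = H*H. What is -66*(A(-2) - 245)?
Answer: 15906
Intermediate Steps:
A(H) = H²
-66*(A(-2) - 245) = -66*((-2)² - 245) = -66*(4 - 245) = -66*(-241) = 15906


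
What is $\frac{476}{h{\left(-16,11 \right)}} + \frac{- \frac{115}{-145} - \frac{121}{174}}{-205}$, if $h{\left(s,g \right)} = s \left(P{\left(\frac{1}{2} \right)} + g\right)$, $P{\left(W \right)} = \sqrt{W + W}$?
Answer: $- \frac{707591}{285360} \approx -2.4796$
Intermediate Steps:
$P{\left(W \right)} = \sqrt{2} \sqrt{W}$ ($P{\left(W \right)} = \sqrt{2 W} = \sqrt{2} \sqrt{W}$)
$h{\left(s,g \right)} = s \left(1 + g\right)$ ($h{\left(s,g \right)} = s \left(\sqrt{2} \sqrt{\frac{1}{2}} + g\right) = s \left(\frac{\sqrt{2}}{\sqrt{2}} + g\right) = s \left(\sqrt{2} \frac{\sqrt{2}}{2} + g\right) = s \left(1 + g\right)$)
$\frac{476}{h{\left(-16,11 \right)}} + \frac{- \frac{115}{-145} - \frac{121}{174}}{-205} = \frac{476}{\left(-16\right) \left(1 + 11\right)} + \frac{- \frac{115}{-145} - \frac{121}{174}}{-205} = \frac{476}{\left(-16\right) 12} + \left(\left(-115\right) \left(- \frac{1}{145}\right) - \frac{121}{174}\right) \left(- \frac{1}{205}\right) = \frac{476}{-192} + \left(\frac{23}{29} - \frac{121}{174}\right) \left(- \frac{1}{205}\right) = 476 \left(- \frac{1}{192}\right) + \frac{17}{174} \left(- \frac{1}{205}\right) = - \frac{119}{48} - \frac{17}{35670} = - \frac{707591}{285360}$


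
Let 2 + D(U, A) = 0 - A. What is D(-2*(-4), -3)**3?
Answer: 1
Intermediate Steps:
D(U, A) = -2 - A (D(U, A) = -2 + (0 - A) = -2 - A)
D(-2*(-4), -3)**3 = (-2 - 1*(-3))**3 = (-2 + 3)**3 = 1**3 = 1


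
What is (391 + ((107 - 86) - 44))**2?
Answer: 135424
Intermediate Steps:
(391 + ((107 - 86) - 44))**2 = (391 + (21 - 44))**2 = (391 - 23)**2 = 368**2 = 135424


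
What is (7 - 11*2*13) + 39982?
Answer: 39703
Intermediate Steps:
(7 - 11*2*13) + 39982 = (7 - 22*13) + 39982 = (7 - 286) + 39982 = -279 + 39982 = 39703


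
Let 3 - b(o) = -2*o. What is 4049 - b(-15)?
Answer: 4076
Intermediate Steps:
b(o) = 3 + 2*o (b(o) = 3 - (-2)*o = 3 + 2*o)
4049 - b(-15) = 4049 - (3 + 2*(-15)) = 4049 - (3 - 30) = 4049 - 1*(-27) = 4049 + 27 = 4076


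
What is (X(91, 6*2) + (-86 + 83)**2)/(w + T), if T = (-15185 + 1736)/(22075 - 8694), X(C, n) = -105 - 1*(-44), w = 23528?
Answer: -695812/314814719 ≈ -0.0022102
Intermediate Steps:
X(C, n) = -61 (X(C, n) = -105 + 44 = -61)
T = -13449/13381 ≈ -1.0051
(X(91, 6*2) + (-86 + 83)**2)/(w + T) = (-61 + (-86 + 83)**2)/(23528 - 13449/13381) = (-61 + (-3)**2)/(314814719/13381) = (-61 + 9)*(13381/314814719) = -52*13381/314814719 = -695812/314814719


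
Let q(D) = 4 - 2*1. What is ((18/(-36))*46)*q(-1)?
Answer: -46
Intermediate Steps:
q(D) = 2 (q(D) = 4 - 2 = 2)
((18/(-36))*46)*q(-1) = ((18/(-36))*46)*2 = ((18*(-1/36))*46)*2 = -1/2*46*2 = -23*2 = -46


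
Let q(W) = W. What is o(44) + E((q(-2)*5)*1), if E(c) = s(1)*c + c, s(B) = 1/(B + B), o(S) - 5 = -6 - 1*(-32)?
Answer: 16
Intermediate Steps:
o(S) = 31 (o(S) = 5 + (-6 - 1*(-32)) = 5 + (-6 + 32) = 5 + 26 = 31)
s(B) = 1/(2*B)
E(c) = 3*c/2 (E(c) = ((1/2)/1)*c + c = ((1/2)*1)*c + c = c/2 + c = 3*c/2)
o(44) + E((q(-2)*5)*1) = 31 + 3*(-2*5*1)/2 = 31 + 3*(-10*1)/2 = 31 + (3/2)*(-10) = 31 - 15 = 16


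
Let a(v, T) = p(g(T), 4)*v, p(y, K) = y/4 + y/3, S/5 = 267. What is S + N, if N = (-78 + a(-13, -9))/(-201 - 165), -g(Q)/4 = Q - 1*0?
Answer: 162987/122 ≈ 1336.0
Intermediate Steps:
S = 1335 (S = 5*267 = 1335)
g(Q) = -4*Q (g(Q) = -4*(Q - 1*0) = -4*(Q + 0) = -4*Q)
p(y, K) = 7*y/12 (p(y, K) = y*(¼) + y*(⅓) = y/4 + y/3 = 7*y/12)
a(v, T) = -7*T*v/3 (a(v, T) = (7*(-4*T)/12)*v = (-7*T/3)*v = -7*T*v/3)
N = 117/122 (N = (-78 - 7/3*(-9)*(-13))/(-201 - 165) = (-78 - 273)/(-366) = -351*(-1/366) = 117/122 ≈ 0.95902)
S + N = 1335 + 117/122 = 162987/122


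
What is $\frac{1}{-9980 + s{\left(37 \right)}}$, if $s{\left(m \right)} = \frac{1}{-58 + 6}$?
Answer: $- \frac{52}{518961} \approx -0.0001002$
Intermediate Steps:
$s{\left(m \right)} = - \frac{1}{52}$ ($s{\left(m \right)} = \frac{1}{-52} = - \frac{1}{52}$)
$\frac{1}{-9980 + s{\left(37 \right)}} = \frac{1}{-9980 - \frac{1}{52}} = \frac{1}{- \frac{518961}{52}} = - \frac{52}{518961}$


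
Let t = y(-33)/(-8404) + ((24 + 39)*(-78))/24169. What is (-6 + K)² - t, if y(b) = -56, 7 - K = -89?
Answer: 411320444848/50779069 ≈ 8100.2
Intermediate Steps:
K = 96 (K = 7 - 1*(-89) = 7 + 89 = 96)
t = -9985948/50779069 (t = -56/(-8404) + ((24 + 39)*(-78))/24169 = -56*(-1/8404) + (63*(-78))*(1/24169) = 14/2101 - 4914*1/24169 = 14/2101 - 4914/24169 = -9985948/50779069 ≈ -0.19665)
(-6 + K)² - t = (-6 + 96)² - 1*(-9985948/50779069) = 90² + 9985948/50779069 = 8100 + 9985948/50779069 = 411320444848/50779069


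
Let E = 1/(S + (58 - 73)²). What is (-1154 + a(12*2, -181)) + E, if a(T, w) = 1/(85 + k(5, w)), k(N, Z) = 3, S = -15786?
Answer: -1580235199/1369368 ≈ -1154.0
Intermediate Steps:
E = -1/15561 (E = 1/(-15786 + (58 - 73)²) = 1/(-15786 + (-15)²) = 1/(-15786 + 225) = 1/(-15561) = -1/15561 ≈ -6.4263e-5)
a(T, w) = 1/88 (a(T, w) = 1/(85 + 3) = 1/88)
(-1154 + a(12*2, -181)) + E = (-1154 + 1/88) - 1/15561 = -101551/88 - 1/15561 = -1580235199/1369368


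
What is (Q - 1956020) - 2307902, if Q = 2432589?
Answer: -1831333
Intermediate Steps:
(Q - 1956020) - 2307902 = (2432589 - 1956020) - 2307902 = 476569 - 2307902 = -1831333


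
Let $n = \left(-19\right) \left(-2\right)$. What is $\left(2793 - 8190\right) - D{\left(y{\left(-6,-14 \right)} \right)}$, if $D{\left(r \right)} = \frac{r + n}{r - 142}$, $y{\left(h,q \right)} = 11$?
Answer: $- \frac{706958}{131} \approx -5396.6$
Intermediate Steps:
$n = 38$
$D{\left(r \right)} = \frac{38 + r}{-142 + r}$ ($D{\left(r \right)} = \frac{r + 38}{r - 142} = \frac{38 + r}{-142 + r}$)
$\left(2793 - 8190\right) - D{\left(y{\left(-6,-14 \right)} \right)} = \left(2793 - 8190\right) - \frac{38 + 11}{-142 + 11} = \left(2793 - 8190\right) - \frac{1}{-131} \cdot 49 = -5397 - \left(- \frac{1}{131}\right) 49 = -5397 - - \frac{49}{131} = -5397 + \frac{49}{131} = - \frac{706958}{131}$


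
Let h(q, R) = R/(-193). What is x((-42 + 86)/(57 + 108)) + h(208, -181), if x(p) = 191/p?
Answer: 553669/772 ≈ 717.19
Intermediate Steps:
h(q, R) = -R/193 (h(q, R) = R*(-1/193) = -R/193)
x((-42 + 86)/(57 + 108)) + h(208, -181) = 191/(((-42 + 86)/(57 + 108))) - 1/193*(-181) = 191/((44/165)) + 181/193 = 191/((44*(1/165))) + 181/193 = 191/(4/15) + 181/193 = 191*(15/4) + 181/193 = 2865/4 + 181/193 = 553669/772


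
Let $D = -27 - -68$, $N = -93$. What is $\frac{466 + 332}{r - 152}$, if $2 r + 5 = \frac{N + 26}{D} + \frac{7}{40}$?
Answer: $- \frac{2617440}{509153} \approx -5.1408$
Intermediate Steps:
$D = 41$ ($D = -27 + 68 = 41$)
$r = - \frac{10593}{3280}$ ($r = - \frac{5}{2} + \frac{\frac{-93 + 26}{41} + \frac{7}{40}}{2} = - \frac{5}{2} + \frac{\left(-67\right) \frac{1}{41} + 7 \cdot \frac{1}{40}}{2} = - \frac{5}{2} + \frac{- \frac{67}{41} + \frac{7}{40}}{2} = - \frac{5}{2} + \frac{1}{2} \left(- \frac{2393}{1640}\right) = - \frac{5}{2} - \frac{2393}{3280} = - \frac{10593}{3280} \approx -3.2296$)
$\frac{466 + 332}{r - 152} = \frac{466 + 332}{- \frac{10593}{3280} - 152} = \frac{798}{- \frac{509153}{3280}} = 798 \left(- \frac{3280}{509153}\right) = - \frac{2617440}{509153}$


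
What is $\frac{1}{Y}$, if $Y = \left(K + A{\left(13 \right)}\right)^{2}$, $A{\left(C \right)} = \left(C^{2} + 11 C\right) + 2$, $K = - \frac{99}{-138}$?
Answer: $\frac{2116}{209583529} \approx 1.0096 \cdot 10^{-5}$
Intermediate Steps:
$K = \frac{33}{46}$ ($K = \left(-99\right) \left(- \frac{1}{138}\right) = \frac{33}{46} \approx 0.71739$)
$A{\left(C \right)} = 2 + C^{2} + 11 C$
$Y = \frac{209583529}{2116}$ ($Y = \left(\frac{33}{46} + \left(2 + 13^{2} + 11 \cdot 13\right)\right)^{2} = \left(\frac{33}{46} + \left(2 + 169 + 143\right)\right)^{2} = \left(\frac{33}{46} + 314\right)^{2} = \left(\frac{14477}{46}\right)^{2} = \frac{209583529}{2116} \approx 99047.0$)
$\frac{1}{Y} = \frac{1}{\frac{209583529}{2116}} = \frac{2116}{209583529}$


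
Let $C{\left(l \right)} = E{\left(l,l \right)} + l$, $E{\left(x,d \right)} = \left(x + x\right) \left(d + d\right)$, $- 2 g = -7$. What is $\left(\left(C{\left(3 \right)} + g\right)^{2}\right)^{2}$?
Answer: $\frac{52200625}{16} \approx 3.2625 \cdot 10^{6}$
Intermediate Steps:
$g = \frac{7}{2}$ ($g = \left(- \frac{1}{2}\right) \left(-7\right) = \frac{7}{2} \approx 3.5$)
$E{\left(x,d \right)} = 4 d x$ ($E{\left(x,d \right)} = 2 x 2 d = 4 d x$)
$C{\left(l \right)} = l + 4 l^{2}$ ($C{\left(l \right)} = 4 l l + l = 4 l^{2} + l = l + 4 l^{2}$)
$\left(\left(C{\left(3 \right)} + g\right)^{2}\right)^{2} = \left(\left(3 \left(1 + 4 \cdot 3\right) + \frac{7}{2}\right)^{2}\right)^{2} = \left(\left(3 \left(1 + 12\right) + \frac{7}{2}\right)^{2}\right)^{2} = \left(\left(3 \cdot 13 + \frac{7}{2}\right)^{2}\right)^{2} = \left(\left(39 + \frac{7}{2}\right)^{2}\right)^{2} = \left(\left(\frac{85}{2}\right)^{2}\right)^{2} = \left(\frac{7225}{4}\right)^{2} = \frac{52200625}{16}$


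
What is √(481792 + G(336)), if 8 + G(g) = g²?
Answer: 2*√148670 ≈ 771.16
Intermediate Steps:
G(g) = -8 + g²
√(481792 + G(336)) = √(481792 + (-8 + 336²)) = √(481792 + (-8 + 112896)) = √(481792 + 112888) = √594680 = 2*√148670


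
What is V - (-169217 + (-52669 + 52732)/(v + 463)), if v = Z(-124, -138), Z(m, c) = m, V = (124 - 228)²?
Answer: 20343708/113 ≈ 1.8003e+5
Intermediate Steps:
V = 10816 (V = (-104)² = 10816)
v = -124
V - (-169217 + (-52669 + 52732)/(v + 463)) = 10816 - (-169217 + (-52669 + 52732)/(-124 + 463)) = 10816 - (-169217 + 63/339) = 10816 - (-169217 + 63*(1/339)) = 10816 - (-169217 + 21/113) = 10816 - 1*(-19121500/113) = 10816 + 19121500/113 = 20343708/113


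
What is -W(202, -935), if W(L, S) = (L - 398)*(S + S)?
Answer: -366520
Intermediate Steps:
W(L, S) = 2*S*(-398 + L) (W(L, S) = (-398 + L)*(2*S) = 2*S*(-398 + L))
-W(202, -935) = -2*(-935)*(-398 + 202) = -2*(-935)*(-196) = -1*366520 = -366520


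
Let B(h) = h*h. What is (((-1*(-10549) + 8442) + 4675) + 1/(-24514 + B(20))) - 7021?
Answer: 401377529/24114 ≈ 16645.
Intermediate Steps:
B(h) = h**2
(((-1*(-10549) + 8442) + 4675) + 1/(-24514 + B(20))) - 7021 = (((-1*(-10549) + 8442) + 4675) + 1/(-24514 + 20**2)) - 7021 = (((10549 + 8442) + 4675) + 1/(-24514 + 400)) - 7021 = ((18991 + 4675) + 1/(-24114)) - 7021 = (23666 - 1/24114) - 7021 = 570681923/24114 - 7021 = 401377529/24114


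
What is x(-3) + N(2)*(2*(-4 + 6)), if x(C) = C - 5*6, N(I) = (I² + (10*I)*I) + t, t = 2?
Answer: 151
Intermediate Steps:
N(I) = 2 + 11*I² (N(I) = (I² + (10*I)*I) + 2 = (I² + 10*I²) + 2 = 11*I² + 2 = 2 + 11*I²)
x(C) = -30 + C (x(C) = C - 30 = -30 + C)
x(-3) + N(2)*(2*(-4 + 6)) = (-30 - 3) + (2 + 11*2²)*(2*(-4 + 6)) = -33 + (2 + 11*4)*(2*2) = -33 + (2 + 44)*4 = -33 + 46*4 = -33 + 184 = 151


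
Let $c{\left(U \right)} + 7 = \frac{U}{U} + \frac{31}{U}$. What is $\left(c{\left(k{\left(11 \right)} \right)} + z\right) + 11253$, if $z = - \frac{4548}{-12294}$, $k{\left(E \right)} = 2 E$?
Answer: $\frac{507072461}{45078} \approx 11249.0$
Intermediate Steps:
$z = \frac{758}{2049}$ ($z = \left(-4548\right) \left(- \frac{1}{12294}\right) = \frac{758}{2049} \approx 0.36994$)
$c{\left(U \right)} = -6 + \frac{31}{U}$ ($c{\left(U \right)} = -7 + \left(\frac{U}{U} + \frac{31}{U}\right) = -7 + \left(1 + \frac{31}{U}\right) = -6 + \frac{31}{U}$)
$\left(c{\left(k{\left(11 \right)} \right)} + z\right) + 11253 = \left(\left(-6 + \frac{31}{2 \cdot 11}\right) + \frac{758}{2049}\right) + 11253 = \left(\left(-6 + \frac{31}{22}\right) + \frac{758}{2049}\right) + 11253 = \left(- \frac{101}{22} + \frac{758}{2049}\right) + 11253 = - \frac{190273}{45078} + 11253 = \frac{507072461}{45078}$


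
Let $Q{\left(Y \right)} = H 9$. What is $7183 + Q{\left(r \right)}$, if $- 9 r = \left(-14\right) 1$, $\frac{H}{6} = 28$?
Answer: $8695$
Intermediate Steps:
$H = 168$ ($H = 6 \cdot 28 = 168$)
$r = \frac{14}{9}$ ($r = - \frac{\left(-14\right) 1}{9} = \left(- \frac{1}{9}\right) \left(-14\right) = \frac{14}{9} \approx 1.5556$)
$Q{\left(Y \right)} = 1512$ ($Q{\left(Y \right)} = 168 \cdot 9 = 1512$)
$7183 + Q{\left(r \right)} = 7183 + 1512 = 8695$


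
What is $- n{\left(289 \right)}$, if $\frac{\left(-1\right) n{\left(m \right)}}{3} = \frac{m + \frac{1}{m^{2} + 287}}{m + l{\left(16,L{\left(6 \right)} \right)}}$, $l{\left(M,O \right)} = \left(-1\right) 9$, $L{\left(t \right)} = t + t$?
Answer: $\frac{24220513}{7822080} \approx 3.0964$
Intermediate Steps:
$L{\left(t \right)} = 2 t$
$l{\left(M,O \right)} = -9$
$n{\left(m \right)} = - \frac{3 \left(m + \frac{1}{287 + m^{2}}\right)}{-9 + m}$ ($n{\left(m \right)} = - 3 \frac{m + \frac{1}{m^{2} + 287}}{m - 9} = - 3 \frac{m + \frac{1}{287 + m^{2}}}{-9 + m} = - \frac{3 \left(m + \frac{1}{287 + m^{2}}\right)}{-9 + m}$)
$- n{\left(289 \right)} = - \frac{3 \left(-1 - 289^{3} - 82943\right)}{-2583 + 289^{3} - 9 \cdot 289^{2} + 287 \cdot 289} = - \frac{3 \left(-1 - 24137569 - 82943\right)}{-2583 + 24137569 - 751689 + 82943} = - \frac{3 \left(-24220513\right)}{23466240} = \left(-1\right) \left(- \frac{24220513}{7822080}\right) = \frac{24220513}{7822080}$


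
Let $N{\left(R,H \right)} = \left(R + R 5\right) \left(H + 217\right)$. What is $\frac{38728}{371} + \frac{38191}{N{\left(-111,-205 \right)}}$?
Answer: $\frac{295345315}{2965032} \approx 99.609$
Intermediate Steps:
$N{\left(R,H \right)} = 6 R \left(217 + H\right)$ ($N{\left(R,H \right)} = \left(R + 5 R\right) \left(217 + H\right) = 6 R \left(217 + H\right)$)
$\frac{38728}{371} + \frac{38191}{N{\left(-111,-205 \right)}} = \frac{38728}{371} + \frac{38191}{6 \left(-111\right) \left(217 - 205\right)} = 38728 \cdot \frac{1}{371} + \frac{38191}{6 \left(-111\right) 12} = \frac{38728}{371} + \frac{38191}{-7992} = \frac{38728}{371} + 38191 \left(- \frac{1}{7992}\right) = \frac{38728}{371} - \frac{38191}{7992} = \frac{295345315}{2965032}$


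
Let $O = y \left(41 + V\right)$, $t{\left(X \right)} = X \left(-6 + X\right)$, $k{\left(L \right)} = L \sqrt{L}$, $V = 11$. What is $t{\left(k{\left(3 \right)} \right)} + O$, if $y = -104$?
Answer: $-5381 - 18 \sqrt{3} \approx -5412.2$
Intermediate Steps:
$k{\left(L \right)} = L^{\frac{3}{2}}$
$O = -5408$ ($O = - 104 \left(41 + 11\right) = \left(-104\right) 52 = -5408$)
$t{\left(k{\left(3 \right)} \right)} + O = 3^{\frac{3}{2}} \left(-6 + 3^{\frac{3}{2}}\right) - 5408 = 3 \sqrt{3} \left(-6 + 3 \sqrt{3}\right) - 5408 = -5408 + 3 \sqrt{3} \left(-6 + 3 \sqrt{3}\right)$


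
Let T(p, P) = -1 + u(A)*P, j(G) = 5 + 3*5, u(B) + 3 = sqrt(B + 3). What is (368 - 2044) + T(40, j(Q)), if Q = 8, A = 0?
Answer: -1737 + 20*sqrt(3) ≈ -1702.4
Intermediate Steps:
u(B) = -3 + sqrt(3 + B) (u(B) = -3 + sqrt(B + 3) = -3 + sqrt(3 + B))
j(G) = 20 (j(G) = 5 + 15 = 20)
T(p, P) = -1 + P*(-3 + sqrt(3)) (T(p, P) = -1 + (-3 + sqrt(3 + 0))*P = -1 + (-3 + sqrt(3))*P = -1 + P*(-3 + sqrt(3)))
(368 - 2044) + T(40, j(Q)) = (368 - 2044) + (-1 - 1*20*(3 - sqrt(3))) = -1676 + (-1 + (-60 + 20*sqrt(3))) = -1676 + (-61 + 20*sqrt(3)) = -1737 + 20*sqrt(3)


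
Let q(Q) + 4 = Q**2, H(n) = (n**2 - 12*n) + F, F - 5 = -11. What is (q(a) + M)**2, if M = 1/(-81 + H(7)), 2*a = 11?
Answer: 40998409/59536 ≈ 688.63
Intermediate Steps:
F = -6 (F = 5 - 11 = -6)
a = 11/2 (a = (1/2)*11 = 11/2 ≈ 5.5000)
H(n) = -6 + n**2 - 12*n (H(n) = (n**2 - 12*n) - 6 = -6 + n**2 - 12*n)
M = -1/122 (M = 1/(-81 + (-6 + 7**2 - 12*7)) = 1/(-81 + (-6 + 49 - 84)) = 1/(-81 - 41) = 1/(-122) = -1/122 ≈ -0.0081967)
q(Q) = -4 + Q**2
(q(a) + M)**2 = ((-4 + (11/2)**2) - 1/122)**2 = ((-4 + 121/4) - 1/122)**2 = (105/4 - 1/122)**2 = (6403/244)**2 = 40998409/59536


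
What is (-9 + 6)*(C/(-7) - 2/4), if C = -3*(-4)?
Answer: 93/14 ≈ 6.6429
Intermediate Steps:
C = 12
(-9 + 6)*(C/(-7) - 2/4) = (-9 + 6)*(12/(-7) - 2/4) = -3*(12*(-1/7) - 2*1/4) = -3*(-12/7 - 1/2) = -3*(-31/14) = 93/14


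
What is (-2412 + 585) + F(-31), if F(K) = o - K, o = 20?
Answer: -1776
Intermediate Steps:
F(K) = 20 - K
(-2412 + 585) + F(-31) = (-2412 + 585) + (20 - 1*(-31)) = -1827 + (20 + 31) = -1827 + 51 = -1776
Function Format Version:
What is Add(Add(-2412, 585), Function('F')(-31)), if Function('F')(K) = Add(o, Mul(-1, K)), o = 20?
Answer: -1776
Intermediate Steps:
Function('F')(K) = Add(20, Mul(-1, K))
Add(Add(-2412, 585), Function('F')(-31)) = Add(Add(-2412, 585), Add(20, Mul(-1, -31))) = Add(-1827, Add(20, 31)) = Add(-1827, 51) = -1776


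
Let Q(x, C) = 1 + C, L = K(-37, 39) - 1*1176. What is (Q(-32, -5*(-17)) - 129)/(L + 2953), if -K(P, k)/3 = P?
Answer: -43/1888 ≈ -0.022775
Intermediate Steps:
K(P, k) = -3*P
L = -1065 (L = -3*(-37) - 1*1176 = 111 - 1176 = -1065)
(Q(-32, -5*(-17)) - 129)/(L + 2953) = ((1 - 5*(-17)) - 129)/(-1065 + 2953) = ((1 + 85) - 129)/1888 = (86 - 129)*(1/1888) = -43*1/1888 = -43/1888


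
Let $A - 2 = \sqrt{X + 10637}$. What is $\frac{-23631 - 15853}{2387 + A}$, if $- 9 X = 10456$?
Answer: $- \frac{212236371}{12820153} + \frac{29613 \sqrt{85277}}{12820153} \approx -15.88$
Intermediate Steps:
$X = - \frac{10456}{9}$ ($X = \left(- \frac{1}{9}\right) 10456 = - \frac{10456}{9} \approx -1161.8$)
$A = 2 + \frac{\sqrt{85277}}{3}$ ($A = 2 + \sqrt{- \frac{10456}{9} + 10637} = 2 + \sqrt{\frac{85277}{9}} = 2 + \frac{\sqrt{85277}}{3} \approx 99.341$)
$\frac{-23631 - 15853}{2387 + A} = \frac{-23631 - 15853}{2387 + \left(2 + \frac{\sqrt{85277}}{3}\right)} = - \frac{39484}{2389 + \frac{\sqrt{85277}}{3}}$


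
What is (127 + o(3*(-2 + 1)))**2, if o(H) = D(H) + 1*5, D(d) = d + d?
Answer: 15876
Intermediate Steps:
D(d) = 2*d
o(H) = 5 + 2*H (o(H) = 2*H + 1*5 = 2*H + 5 = 5 + 2*H)
(127 + o(3*(-2 + 1)))**2 = (127 + (5 + 2*(3*(-2 + 1))))**2 = (127 + (5 + 2*(3*(-1))))**2 = (127 + (5 + 2*(-3)))**2 = (127 + (5 - 6))**2 = (127 - 1)**2 = 126**2 = 15876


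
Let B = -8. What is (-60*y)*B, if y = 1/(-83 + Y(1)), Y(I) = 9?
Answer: -240/37 ≈ -6.4865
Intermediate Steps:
y = -1/74 (y = 1/(-83 + 9) = 1/(-74) = -1/74 ≈ -0.013514)
(-60*y)*B = -60*(-1/74)*(-8) = (30/37)*(-8) = -240/37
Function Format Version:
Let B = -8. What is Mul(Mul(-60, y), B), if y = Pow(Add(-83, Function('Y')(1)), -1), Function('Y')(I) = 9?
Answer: Rational(-240, 37) ≈ -6.4865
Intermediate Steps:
y = Rational(-1, 74) (y = Pow(Add(-83, 9), -1) = Pow(-74, -1) = Rational(-1, 74) ≈ -0.013514)
Mul(Mul(-60, y), B) = Mul(Mul(-60, Rational(-1, 74)), -8) = Mul(Rational(30, 37), -8) = Rational(-240, 37)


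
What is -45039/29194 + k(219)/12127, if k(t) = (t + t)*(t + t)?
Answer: 5054505783/354035638 ≈ 14.277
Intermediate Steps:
k(t) = 4*t² (k(t) = (2*t)*(2*t) = 4*t²)
-45039/29194 + k(219)/12127 = -45039/29194 + (4*219²)/12127 = -45039*1/29194 + (4*47961)*(1/12127) = -45039/29194 + 191844*(1/12127) = -45039/29194 + 191844/12127 = 5054505783/354035638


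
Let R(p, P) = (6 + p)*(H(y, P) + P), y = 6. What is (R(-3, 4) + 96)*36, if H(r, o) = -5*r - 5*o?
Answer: -1512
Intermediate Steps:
H(r, o) = -5*o - 5*r
R(p, P) = (-30 - 4*P)*(6 + p) (R(p, P) = (6 + p)*((-5*P - 5*6) + P) = (6 + p)*((-5*P - 30) + P) = (6 + p)*((-30 - 5*P) + P) = (6 + p)*(-30 - 4*P) = (-30 - 4*P)*(6 + p))
(R(-3, 4) + 96)*36 = ((-180 - 24*4 + 4*(-3) - 5*(-3)*(6 + 4)) + 96)*36 = ((-180 - 96 - 12 - 5*(-3)*10) + 96)*36 = ((-180 - 96 - 12 + 150) + 96)*36 = (-138 + 96)*36 = -42*36 = -1512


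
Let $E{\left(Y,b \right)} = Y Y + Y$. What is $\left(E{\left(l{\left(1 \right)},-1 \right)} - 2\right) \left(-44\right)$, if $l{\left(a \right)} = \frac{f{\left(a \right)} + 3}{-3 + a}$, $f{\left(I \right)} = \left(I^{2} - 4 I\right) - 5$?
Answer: $-297$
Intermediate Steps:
$f{\left(I \right)} = -5 + I^{2} - 4 I$
$l{\left(a \right)} = \frac{-2 + a^{2} - 4 a}{-3 + a}$ ($l{\left(a \right)} = \frac{\left(-5 + a^{2} - 4 a\right) + 3}{-3 + a} = \frac{-2 + a^{2} - 4 a}{-3 + a}$)
$E{\left(Y,b \right)} = Y + Y^{2}$ ($E{\left(Y,b \right)} = Y^{2} + Y = Y + Y^{2}$)
$\left(E{\left(l{\left(1 \right)},-1 \right)} - 2\right) \left(-44\right) = \left(\frac{-2 + 1^{2} - 4}{-3 + 1} \left(1 + \frac{-2 + 1^{2} - 4}{-3 + 1}\right) - 2\right) \left(-44\right) = \left(\frac{-2 + 1 - 4}{-2} \left(1 + \frac{-2 + 1 - 4}{-2}\right) - 2\right) \left(-44\right) = \left(\left(- \frac{1}{2}\right) \left(-5\right) \left(1 - - \frac{5}{2}\right) - 2\right) \left(-44\right) = \left(\frac{5 \left(1 + \frac{5}{2}\right)}{2} - 2\right) \left(-44\right) = \left(\frac{5}{2} \cdot \frac{7}{2} - 2\right) \left(-44\right) = \left(\frac{35}{4} - 2\right) \left(-44\right) = \frac{27}{4} \left(-44\right) = -297$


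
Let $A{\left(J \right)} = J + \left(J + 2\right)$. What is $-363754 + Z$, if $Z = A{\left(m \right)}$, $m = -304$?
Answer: $-364360$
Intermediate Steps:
$A{\left(J \right)} = 2 + 2 J$ ($A{\left(J \right)} = J + \left(2 + J\right) = 2 + 2 J$)
$Z = -606$ ($Z = 2 + 2 \left(-304\right) = 2 - 608 = -606$)
$-363754 + Z = -363754 - 606 = -364360$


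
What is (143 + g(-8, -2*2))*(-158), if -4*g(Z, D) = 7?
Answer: -44635/2 ≈ -22318.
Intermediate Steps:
g(Z, D) = -7/4 (g(Z, D) = -1/4*7 = -7/4)
(143 + g(-8, -2*2))*(-158) = (143 - 7/4)*(-158) = (565/4)*(-158) = -44635/2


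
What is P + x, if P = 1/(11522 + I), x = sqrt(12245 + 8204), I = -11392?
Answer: 18591/130 ≈ 143.01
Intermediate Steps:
x = 143 (x = sqrt(20449) = 143)
P = 1/130 (P = 1/(11522 - 11392) = 1/130 ≈ 0.0076923)
P + x = 1/130 + 143 = 18591/130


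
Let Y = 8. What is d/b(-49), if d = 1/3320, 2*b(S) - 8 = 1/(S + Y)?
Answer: 41/542820 ≈ 7.5531e-5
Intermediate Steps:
b(S) = 4 + 1/(2*(8 + S)) (b(S) = 4 + 1/(2*(S + 8)) = 4 + 1/(2*(8 + S)))
d = 1/3320 ≈ 0.00030120
d/b(-49) = 1/(3320*(((65 + 8*(-49))/(2*(8 - 49))))) = 1/(3320*(((1/2)*(65 - 392)/(-41)))) = 1/(3320*(((1/2)*(-1/41)*(-327)))) = 1/(3320*(327/82)) = (1/3320)*(82/327) = 41/542820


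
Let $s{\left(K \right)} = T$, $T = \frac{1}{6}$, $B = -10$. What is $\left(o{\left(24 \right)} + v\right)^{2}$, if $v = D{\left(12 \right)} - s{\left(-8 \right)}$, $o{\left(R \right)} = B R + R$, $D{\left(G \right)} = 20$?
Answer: $\frac{1385329}{36} \approx 38481.0$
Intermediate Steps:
$T = \frac{1}{6} \approx 0.16667$
$s{\left(K \right)} = \frac{1}{6}$
$o{\left(R \right)} = - 9 R$ ($o{\left(R \right)} = - 10 R + R = - 9 R$)
$v = \frac{119}{6}$ ($v = 20 - \frac{1}{6} = \frac{119}{6} \approx 19.833$)
$\left(o{\left(24 \right)} + v\right)^{2} = \left(\left(-9\right) 24 + \frac{119}{6}\right)^{2} = \left(-216 + \frac{119}{6}\right)^{2} = \left(- \frac{1177}{6}\right)^{2} = \frac{1385329}{36}$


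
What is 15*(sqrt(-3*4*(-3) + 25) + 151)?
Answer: 2265 + 15*sqrt(61) ≈ 2382.2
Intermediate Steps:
15*(sqrt(-3*4*(-3) + 25) + 151) = 15*(sqrt(-12*(-3) + 25) + 151) = 15*(sqrt(36 + 25) + 151) = 15*(sqrt(61) + 151) = 15*(151 + sqrt(61)) = 2265 + 15*sqrt(61)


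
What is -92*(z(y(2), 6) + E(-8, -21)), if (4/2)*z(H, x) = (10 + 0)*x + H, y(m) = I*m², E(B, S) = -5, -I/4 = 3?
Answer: -92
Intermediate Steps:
I = -12 (I = -4*3 = -12)
y(m) = -12*m²
z(H, x) = H/2 + 5*x (z(H, x) = ((10 + 0)*x + H)/2 = (10*x + H)/2 = (H + 10*x)/2 = H/2 + 5*x)
-92*(z(y(2), 6) + E(-8, -21)) = -92*(((-12*2²)/2 + 5*6) - 5) = -92*(((-12*4)/2 + 30) - 5) = -92*(((½)*(-48) + 30) - 5) = -92*((-24 + 30) - 5) = -92*(6 - 5) = -92*1 = -92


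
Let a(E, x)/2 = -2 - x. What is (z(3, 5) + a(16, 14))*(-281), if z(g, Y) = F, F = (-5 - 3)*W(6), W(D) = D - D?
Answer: 8992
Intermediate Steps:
W(D) = 0
F = 0 (F = (-5 - 3)*0 = -8*0 = 0)
a(E, x) = -4 - 2*x (a(E, x) = 2*(-2 - x) = -4 - 2*x)
z(g, Y) = 0
(z(3, 5) + a(16, 14))*(-281) = (0 + (-4 - 2*14))*(-281) = (0 + (-4 - 28))*(-281) = (0 - 32)*(-281) = -32*(-281) = 8992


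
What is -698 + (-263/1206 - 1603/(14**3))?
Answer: -165180083/236376 ≈ -698.80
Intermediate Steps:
-698 + (-263/1206 - 1603/(14**3)) = -698 + (-263*1/1206 - 1603/2744) = -698 + (-263/1206 - 1603*1/2744) = -698 + (-263/1206 - 229/392) = -698 - 189635/236376 = -165180083/236376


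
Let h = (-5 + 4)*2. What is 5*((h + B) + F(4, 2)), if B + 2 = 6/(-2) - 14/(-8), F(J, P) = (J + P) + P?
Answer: 55/4 ≈ 13.750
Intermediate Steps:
F(J, P) = J + 2*P
h = -2 (h = -1*2 = -2)
B = -13/4 (B = -2 + (6/(-2) - 14/(-8)) = -2 + (6*(-½) - 14*(-⅛)) = -2 + (-3 + 7/4) = -2 - 5/4 = -13/4 ≈ -3.2500)
5*((h + B) + F(4, 2)) = 5*((-2 - 13/4) + (4 + 2*2)) = 5*(-21/4 + (4 + 4)) = 5*(-21/4 + 8) = 5*(11/4) = 55/4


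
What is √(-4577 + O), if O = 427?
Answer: 5*I*√166 ≈ 64.421*I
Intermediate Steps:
√(-4577 + O) = √(-4577 + 427) = √(-4150) = 5*I*√166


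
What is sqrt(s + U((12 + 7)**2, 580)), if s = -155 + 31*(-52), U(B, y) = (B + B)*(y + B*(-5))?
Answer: I*sqrt(886217) ≈ 941.39*I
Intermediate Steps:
U(B, y) = 2*B*(y - 5*B) (U(B, y) = (2*B)*(y - 5*B) = 2*B*(y - 5*B))
s = -1767 (s = -155 - 1612 = -1767)
sqrt(s + U((12 + 7)**2, 580)) = sqrt(-1767 + 2*(12 + 7)**2*(580 - 5*(12 + 7)**2)) = sqrt(-1767 + 2*19**2*(580 - 5*19**2)) = sqrt(-1767 + 2*361*(580 - 5*361)) = sqrt(-1767 + 2*361*(580 - 1805)) = sqrt(-1767 + 2*361*(-1225)) = sqrt(-1767 - 884450) = sqrt(-886217) = I*sqrt(886217)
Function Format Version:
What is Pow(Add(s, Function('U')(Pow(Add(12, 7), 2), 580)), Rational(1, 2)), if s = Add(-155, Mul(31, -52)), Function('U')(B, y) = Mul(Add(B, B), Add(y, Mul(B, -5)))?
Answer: Mul(I, Pow(886217, Rational(1, 2))) ≈ Mul(941.39, I)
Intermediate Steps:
Function('U')(B, y) = Mul(2, B, Add(y, Mul(-5, B))) (Function('U')(B, y) = Mul(Mul(2, B), Add(y, Mul(-5, B))) = Mul(2, B, Add(y, Mul(-5, B))))
s = -1767 (s = Add(-155, -1612) = -1767)
Pow(Add(s, Function('U')(Pow(Add(12, 7), 2), 580)), Rational(1, 2)) = Pow(Add(-1767, Mul(2, Pow(Add(12, 7), 2), Add(580, Mul(-5, Pow(Add(12, 7), 2))))), Rational(1, 2)) = Pow(Add(-1767, Mul(2, Pow(19, 2), Add(580, Mul(-5, Pow(19, 2))))), Rational(1, 2)) = Pow(Add(-1767, Mul(2, 361, Add(580, Mul(-5, 361)))), Rational(1, 2)) = Pow(Add(-1767, Mul(2, 361, Add(580, -1805))), Rational(1, 2)) = Pow(Add(-1767, Mul(2, 361, -1225)), Rational(1, 2)) = Pow(Add(-1767, -884450), Rational(1, 2)) = Pow(-886217, Rational(1, 2)) = Mul(I, Pow(886217, Rational(1, 2)))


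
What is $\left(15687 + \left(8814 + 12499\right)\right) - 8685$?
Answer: $28315$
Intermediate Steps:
$\left(15687 + \left(8814 + 12499\right)\right) - 8685 = \left(15687 + 21313\right) - 8685 = 37000 - 8685 = 28315$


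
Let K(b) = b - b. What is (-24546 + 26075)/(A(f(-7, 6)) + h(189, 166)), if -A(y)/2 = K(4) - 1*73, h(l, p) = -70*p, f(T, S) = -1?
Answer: -1529/11474 ≈ -0.13326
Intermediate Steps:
K(b) = 0
A(y) = 146 (A(y) = -2*(0 - 1*73) = -2*(0 - 73) = -2*(-73) = 146)
(-24546 + 26075)/(A(f(-7, 6)) + h(189, 166)) = (-24546 + 26075)/(146 - 70*166) = 1529/(146 - 11620) = 1529/(-11474) = 1529*(-1/11474) = -1529/11474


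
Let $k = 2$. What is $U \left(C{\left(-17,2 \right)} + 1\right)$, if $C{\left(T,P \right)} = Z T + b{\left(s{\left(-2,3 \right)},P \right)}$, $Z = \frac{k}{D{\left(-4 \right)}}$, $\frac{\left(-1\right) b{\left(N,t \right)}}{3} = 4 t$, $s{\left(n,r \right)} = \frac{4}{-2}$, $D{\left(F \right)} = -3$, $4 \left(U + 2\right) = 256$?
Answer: $- \frac{2170}{3} \approx -723.33$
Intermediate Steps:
$U = 62$ ($U = -2 + \frac{1}{4} \cdot 256 = -2 + 64 = 62$)
$s{\left(n,r \right)} = -2$ ($s{\left(n,r \right)} = 4 \left(- \frac{1}{2}\right) = -2$)
$b{\left(N,t \right)} = - 12 t$ ($b{\left(N,t \right)} = - 3 \cdot 4 t = - 12 t$)
$Z = - \frac{2}{3}$ ($Z = \frac{2}{-3} = 2 \left(- \frac{1}{3}\right) = - \frac{2}{3} \approx -0.66667$)
$C{\left(T,P \right)} = - 12 P - \frac{2 T}{3}$ ($C{\left(T,P \right)} = - \frac{2 T}{3} - 12 P = - 12 P - \frac{2 T}{3}$)
$U \left(C{\left(-17,2 \right)} + 1\right) = 62 \left(\left(\left(-12\right) 2 - - \frac{34}{3}\right) + 1\right) = 62 \left(\left(-24 + \frac{34}{3}\right) + 1\right) = 62 \left(- \frac{38}{3} + 1\right) = 62 \left(- \frac{35}{3}\right) = - \frac{2170}{3}$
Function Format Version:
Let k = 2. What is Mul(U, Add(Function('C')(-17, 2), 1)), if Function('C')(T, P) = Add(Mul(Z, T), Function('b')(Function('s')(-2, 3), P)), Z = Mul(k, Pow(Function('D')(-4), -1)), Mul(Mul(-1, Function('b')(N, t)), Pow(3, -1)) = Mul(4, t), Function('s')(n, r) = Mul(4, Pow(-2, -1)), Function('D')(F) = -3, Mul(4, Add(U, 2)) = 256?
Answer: Rational(-2170, 3) ≈ -723.33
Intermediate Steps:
U = 62 (U = Add(-2, Mul(Rational(1, 4), 256)) = Add(-2, 64) = 62)
Function('s')(n, r) = -2 (Function('s')(n, r) = Mul(4, Rational(-1, 2)) = -2)
Function('b')(N, t) = Mul(-12, t) (Function('b')(N, t) = Mul(-3, Mul(4, t)) = Mul(-12, t))
Z = Rational(-2, 3) (Z = Mul(2, Pow(-3, -1)) = Mul(2, Rational(-1, 3)) = Rational(-2, 3) ≈ -0.66667)
Function('C')(T, P) = Add(Mul(-12, P), Mul(Rational(-2, 3), T)) (Function('C')(T, P) = Add(Mul(Rational(-2, 3), T), Mul(-12, P)) = Add(Mul(-12, P), Mul(Rational(-2, 3), T)))
Mul(U, Add(Function('C')(-17, 2), 1)) = Mul(62, Add(Add(Mul(-12, 2), Mul(Rational(-2, 3), -17)), 1)) = Mul(62, Add(Add(-24, Rational(34, 3)), 1)) = Mul(62, Add(Rational(-38, 3), 1)) = Mul(62, Rational(-35, 3)) = Rational(-2170, 3)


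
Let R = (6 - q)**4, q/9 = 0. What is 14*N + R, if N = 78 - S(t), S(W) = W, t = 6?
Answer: 2304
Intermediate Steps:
q = 0 (q = 9*0 = 0)
N = 72 (N = 78 - 1*6 = 78 - 6 = 72)
R = 1296 (R = (6 - 1*0)**4 = (6 + 0)**4 = 6**4 = 1296)
14*N + R = 14*72 + 1296 = 1008 + 1296 = 2304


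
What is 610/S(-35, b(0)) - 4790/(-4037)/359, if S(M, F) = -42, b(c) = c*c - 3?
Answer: -441930725/30434943 ≈ -14.521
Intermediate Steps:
b(c) = -3 + c² (b(c) = c² - 3 = -3 + c²)
610/S(-35, b(0)) - 4790/(-4037)/359 = 610/(-42) - 4790/(-4037)/359 = 610*(-1/42) - 4790*(-1/4037)*(1/359) = -305/21 + (4790/4037)*(1/359) = -305/21 + 4790/1449283 = -441930725/30434943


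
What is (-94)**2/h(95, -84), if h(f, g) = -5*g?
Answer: 2209/105 ≈ 21.038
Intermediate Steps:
(-94)**2/h(95, -84) = (-94)**2/((-5*(-84))) = 8836/420 = 8836*(1/420) = 2209/105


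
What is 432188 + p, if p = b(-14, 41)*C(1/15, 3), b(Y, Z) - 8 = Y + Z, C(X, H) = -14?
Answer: 431698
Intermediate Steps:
b(Y, Z) = 8 + Y + Z (b(Y, Z) = 8 + (Y + Z) = 8 + Y + Z)
p = -490 (p = (8 - 14 + 41)*(-14) = 35*(-14) = -490)
432188 + p = 432188 - 490 = 431698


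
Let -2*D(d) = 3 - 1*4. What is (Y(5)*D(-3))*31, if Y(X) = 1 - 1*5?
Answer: -62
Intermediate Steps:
Y(X) = -4 (Y(X) = 1 - 5 = -4)
D(d) = 1/2 (D(d) = -(3 - 1*4)/2 = -(3 - 4)/2 = -1/2*(-1) = 1/2)
(Y(5)*D(-3))*31 = -4*1/2*31 = -2*31 = -62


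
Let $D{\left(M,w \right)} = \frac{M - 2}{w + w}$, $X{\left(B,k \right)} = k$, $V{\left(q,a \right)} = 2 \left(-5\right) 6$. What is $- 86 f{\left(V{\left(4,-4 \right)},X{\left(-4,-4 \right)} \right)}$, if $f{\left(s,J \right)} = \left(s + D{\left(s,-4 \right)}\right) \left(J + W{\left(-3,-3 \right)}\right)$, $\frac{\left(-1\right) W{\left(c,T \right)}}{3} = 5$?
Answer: $- \frac{170753}{2} \approx -85377.0$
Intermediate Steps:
$V{\left(q,a \right)} = -60$ ($V{\left(q,a \right)} = \left(-10\right) 6 = -60$)
$D{\left(M,w \right)} = \frac{-2 + M}{2 w}$
$W{\left(c,T \right)} = -15$ ($W{\left(c,T \right)} = \left(-3\right) 5 = -15$)
$f{\left(s,J \right)} = \left(-15 + J\right) \left(\frac{1}{4} + \frac{7 s}{8}\right)$ ($f{\left(s,J \right)} = \left(s + \frac{-2 + s}{2 \left(-4\right)}\right) \left(J - 15\right) = \left(s + \frac{1}{2} \left(- \frac{1}{4}\right) \left(-2 + s\right)\right) \left(-15 + J\right) = \left(s - \left(- \frac{1}{4} + \frac{s}{8}\right)\right) \left(-15 + J\right) = \left(\frac{1}{4} + \frac{7 s}{8}\right) \left(-15 + J\right) = \left(-15 + J\right) \left(\frac{1}{4} + \frac{7 s}{8}\right)$)
$- 86 f{\left(V{\left(4,-4 \right)},X{\left(-4,-4 \right)} \right)} = - 86 \left(- \frac{15}{4} - - \frac{1575}{2} + \frac{1}{4} \left(-4\right) + \frac{7}{8} \left(-4\right) \left(-60\right)\right) = - 86 \left(- \frac{15}{4} + \frac{1575}{2} - 1 + 210\right) = \left(-86\right) \frac{3971}{4} = - \frac{170753}{2}$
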